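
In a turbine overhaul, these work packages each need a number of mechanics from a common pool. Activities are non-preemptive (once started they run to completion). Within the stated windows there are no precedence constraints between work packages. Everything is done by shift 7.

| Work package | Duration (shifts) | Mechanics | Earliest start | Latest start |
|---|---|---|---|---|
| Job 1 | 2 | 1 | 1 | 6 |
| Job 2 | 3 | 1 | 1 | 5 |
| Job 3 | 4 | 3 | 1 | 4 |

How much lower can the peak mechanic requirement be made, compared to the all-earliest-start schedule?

Early-start peak: s1:5  s2:5  s3:4  s4:3  s5:0  s6:0  s7:0 ⇒ 5.
Leveled (Job 1@1, Job 2@1, Job 3@4): s1:2  s2:2  s3:1  s4:3  s5:3  s6:3  s7:3 ⇒ 3.
Reduction 5 − 3 = 2.

2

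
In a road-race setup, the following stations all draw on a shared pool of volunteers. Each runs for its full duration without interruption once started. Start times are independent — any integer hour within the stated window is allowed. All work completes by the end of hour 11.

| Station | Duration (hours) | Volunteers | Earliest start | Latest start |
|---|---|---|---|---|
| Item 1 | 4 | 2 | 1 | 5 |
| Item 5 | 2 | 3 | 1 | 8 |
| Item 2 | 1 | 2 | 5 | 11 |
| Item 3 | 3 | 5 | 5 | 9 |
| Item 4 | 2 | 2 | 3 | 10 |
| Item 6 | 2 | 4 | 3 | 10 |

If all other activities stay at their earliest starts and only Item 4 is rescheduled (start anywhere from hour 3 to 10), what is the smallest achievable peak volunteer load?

Item 4@3: h1:5  h2:5  h3:8  h4:8  h5:7  h6:5  h7:5  h8:0  h9:0  h10:0  h11:0 → peak 8
Item 4@4: h1:5  h2:5  h3:6  h4:8  h5:9  h6:5  h7:5  h8:0  h9:0  h10:0  h11:0 → peak 9
Item 4@5: h1:5  h2:5  h3:6  h4:6  h5:9  h6:7  h7:5  h8:0  h9:0  h10:0  h11:0 → peak 9
Item 4@6: h1:5  h2:5  h3:6  h4:6  h5:7  h6:7  h7:7  h8:0  h9:0  h10:0  h11:0 → peak 7
Item 4@7: h1:5  h2:5  h3:6  h4:6  h5:7  h6:5  h7:7  h8:2  h9:0  h10:0  h11:0 → peak 7
Item 4@8: h1:5  h2:5  h3:6  h4:6  h5:7  h6:5  h7:5  h8:2  h9:2  h10:0  h11:0 → peak 7
Item 4@9: h1:5  h2:5  h3:6  h4:6  h5:7  h6:5  h7:5  h8:0  h9:2  h10:2  h11:0 → peak 7
Item 4@10: h1:5  h2:5  h3:6  h4:6  h5:7  h6:5  h7:5  h8:0  h9:0  h10:2  h11:2 → peak 7
Best is Item 4@6, peak 7.

7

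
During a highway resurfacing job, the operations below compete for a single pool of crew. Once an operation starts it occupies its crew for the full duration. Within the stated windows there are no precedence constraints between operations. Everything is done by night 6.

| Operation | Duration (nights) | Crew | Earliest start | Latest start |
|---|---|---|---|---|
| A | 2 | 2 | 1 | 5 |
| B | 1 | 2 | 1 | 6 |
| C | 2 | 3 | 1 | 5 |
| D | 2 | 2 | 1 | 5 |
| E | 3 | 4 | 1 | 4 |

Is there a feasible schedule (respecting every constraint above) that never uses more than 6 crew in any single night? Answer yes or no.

Schedule A@1, B@1, C@2, D@3, E@4: n1:4  n2:5  n3:5  n4:6  n5:4  n6:4 — peak 6 ≤ 6.

yes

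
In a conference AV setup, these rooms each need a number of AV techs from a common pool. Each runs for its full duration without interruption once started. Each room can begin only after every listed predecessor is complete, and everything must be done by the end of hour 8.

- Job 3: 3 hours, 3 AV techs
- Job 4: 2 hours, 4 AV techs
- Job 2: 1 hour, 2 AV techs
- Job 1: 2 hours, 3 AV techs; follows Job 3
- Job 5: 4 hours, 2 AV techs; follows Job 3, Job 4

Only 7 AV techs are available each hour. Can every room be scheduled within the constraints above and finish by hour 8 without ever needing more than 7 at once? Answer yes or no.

yes

Schedule Job 3@1, Job 4@1, Job 2@3, Job 1@4, Job 5@4: h1:7  h2:7  h3:5  h4:5  h5:5  h6:2  h7:2  h8:0 — peak 7 ≤ 7.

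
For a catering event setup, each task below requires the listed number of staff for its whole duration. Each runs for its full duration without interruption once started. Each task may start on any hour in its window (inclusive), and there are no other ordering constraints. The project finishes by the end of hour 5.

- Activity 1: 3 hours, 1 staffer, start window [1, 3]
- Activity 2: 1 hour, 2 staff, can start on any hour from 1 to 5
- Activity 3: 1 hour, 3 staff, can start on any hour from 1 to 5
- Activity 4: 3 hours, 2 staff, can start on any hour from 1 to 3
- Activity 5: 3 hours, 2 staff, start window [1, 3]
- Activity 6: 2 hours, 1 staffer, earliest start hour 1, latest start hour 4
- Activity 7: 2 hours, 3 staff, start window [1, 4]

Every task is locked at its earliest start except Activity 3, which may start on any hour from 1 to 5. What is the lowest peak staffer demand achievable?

Activity 3@1: h1:14  h2:9  h3:5  h4:0  h5:0 → peak 14
Activity 3@2: h1:11  h2:12  h3:5  h4:0  h5:0 → peak 12
Activity 3@3: h1:11  h2:9  h3:8  h4:0  h5:0 → peak 11
Activity 3@4: h1:11  h2:9  h3:5  h4:3  h5:0 → peak 11
Activity 3@5: h1:11  h2:9  h3:5  h4:0  h5:3 → peak 11
Best is Activity 3@3, peak 11.

11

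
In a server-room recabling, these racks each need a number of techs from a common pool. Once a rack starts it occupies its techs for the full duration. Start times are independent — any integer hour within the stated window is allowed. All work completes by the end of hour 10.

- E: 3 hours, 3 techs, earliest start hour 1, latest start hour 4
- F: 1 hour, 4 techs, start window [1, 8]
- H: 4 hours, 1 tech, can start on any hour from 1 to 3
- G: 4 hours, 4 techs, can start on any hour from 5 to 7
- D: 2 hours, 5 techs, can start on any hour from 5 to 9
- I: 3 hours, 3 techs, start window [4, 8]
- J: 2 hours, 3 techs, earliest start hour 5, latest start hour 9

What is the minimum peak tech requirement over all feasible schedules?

Early-start (E@1, F@1, H@1, G@5, D@5, I@4, J@5) gives peak 15: h1:8  h2:4  h3:4  h4:4  h5:15  h6:15  h7:4  h8:4  h9:0  h10:0.
Shift E→2, D→9, J→7.
Schedule E@2, F@1, H@1, G@5, D@9, I@4, J@7: h1:5  h2:4  h3:4  h4:7  h5:7  h6:7  h7:7  h8:7  h9:5  h10:5 — peak 7.

7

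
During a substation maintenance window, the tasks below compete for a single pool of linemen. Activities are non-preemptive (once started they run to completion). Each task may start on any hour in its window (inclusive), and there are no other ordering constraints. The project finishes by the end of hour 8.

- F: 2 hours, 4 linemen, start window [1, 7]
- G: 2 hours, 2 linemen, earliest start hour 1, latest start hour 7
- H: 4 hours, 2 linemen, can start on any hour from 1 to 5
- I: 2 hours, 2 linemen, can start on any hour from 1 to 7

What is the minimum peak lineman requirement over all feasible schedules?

Early-start (F@1, G@1, H@1, I@1) gives peak 10: h1:10  h2:10  h3:2  h4:2  h5:0  h6:0  h7:0  h8:0.
Shift G→3, H→3, I→5.
Schedule F@1, G@3, H@3, I@5: h1:4  h2:4  h3:4  h4:4  h5:4  h6:4  h7:0  h8:0 — peak 4.

4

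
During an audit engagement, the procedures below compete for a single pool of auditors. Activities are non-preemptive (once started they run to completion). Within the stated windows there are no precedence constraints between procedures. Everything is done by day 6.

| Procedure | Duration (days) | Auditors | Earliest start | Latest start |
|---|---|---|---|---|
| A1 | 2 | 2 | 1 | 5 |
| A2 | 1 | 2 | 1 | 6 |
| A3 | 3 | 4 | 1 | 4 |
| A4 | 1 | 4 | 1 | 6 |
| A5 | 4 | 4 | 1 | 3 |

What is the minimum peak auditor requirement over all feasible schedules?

Early-start (A1@1, A2@1, A3@1, A4@1, A5@1) gives peak 16: d1:16  d2:10  d3:8  d4:4  d5:0  d6:0.
Shift A4→4, A5→3.
Schedule A1@1, A2@1, A3@1, A4@4, A5@3: d1:8  d2:6  d3:8  d4:8  d5:4  d6:4 — peak 8.

8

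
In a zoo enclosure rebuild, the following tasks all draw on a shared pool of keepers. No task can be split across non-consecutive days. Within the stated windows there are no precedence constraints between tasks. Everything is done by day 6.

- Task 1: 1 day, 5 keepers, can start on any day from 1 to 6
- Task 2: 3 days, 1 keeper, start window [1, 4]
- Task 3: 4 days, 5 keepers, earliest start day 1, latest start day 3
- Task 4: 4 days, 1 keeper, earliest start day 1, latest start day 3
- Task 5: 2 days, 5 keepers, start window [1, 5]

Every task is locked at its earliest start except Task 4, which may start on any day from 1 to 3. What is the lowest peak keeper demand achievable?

Task 4@1: d1:17  d2:12  d3:7  d4:6  d5:0  d6:0 → peak 17
Task 4@2: d1:16  d2:12  d3:7  d4:6  d5:1  d6:0 → peak 16
Task 4@3: d1:16  d2:11  d3:7  d4:6  d5:1  d6:1 → peak 16
Best is Task 4@2, peak 16.

16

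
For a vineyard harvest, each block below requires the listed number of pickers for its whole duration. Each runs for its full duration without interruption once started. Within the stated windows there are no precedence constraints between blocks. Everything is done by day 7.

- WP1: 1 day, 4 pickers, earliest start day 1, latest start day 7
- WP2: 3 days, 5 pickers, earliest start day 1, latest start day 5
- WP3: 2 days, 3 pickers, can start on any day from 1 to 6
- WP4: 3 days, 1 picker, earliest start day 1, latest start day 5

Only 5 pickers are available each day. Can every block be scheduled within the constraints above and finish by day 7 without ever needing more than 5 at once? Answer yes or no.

yes

Schedule WP1@1, WP2@2, WP3@5, WP4@5: d1:4  d2:5  d3:5  d4:5  d5:4  d6:4  d7:1 — peak 5 ≤ 5.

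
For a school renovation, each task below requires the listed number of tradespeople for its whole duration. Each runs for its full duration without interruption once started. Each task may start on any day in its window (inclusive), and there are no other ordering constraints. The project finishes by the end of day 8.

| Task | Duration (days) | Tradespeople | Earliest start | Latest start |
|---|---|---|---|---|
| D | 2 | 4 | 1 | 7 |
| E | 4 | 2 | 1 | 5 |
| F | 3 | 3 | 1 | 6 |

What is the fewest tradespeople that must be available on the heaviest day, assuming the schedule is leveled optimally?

5

Early-start (D@1, E@1, F@1) gives peak 9: d1:9  d2:9  d3:5  d4:2  d5:0  d6:0  d7:0  d8:0.
Shift E→3, F→3.
Schedule D@1, E@3, F@3: d1:4  d2:4  d3:5  d4:5  d5:5  d6:2  d7:0  d8:0 — peak 5.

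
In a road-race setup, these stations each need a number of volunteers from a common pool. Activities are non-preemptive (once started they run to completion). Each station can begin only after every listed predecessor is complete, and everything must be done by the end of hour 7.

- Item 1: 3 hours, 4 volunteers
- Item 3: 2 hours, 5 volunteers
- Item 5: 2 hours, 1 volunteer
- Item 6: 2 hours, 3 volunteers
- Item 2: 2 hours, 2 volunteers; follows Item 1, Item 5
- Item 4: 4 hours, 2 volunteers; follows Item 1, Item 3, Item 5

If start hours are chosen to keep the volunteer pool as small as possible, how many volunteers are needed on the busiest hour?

10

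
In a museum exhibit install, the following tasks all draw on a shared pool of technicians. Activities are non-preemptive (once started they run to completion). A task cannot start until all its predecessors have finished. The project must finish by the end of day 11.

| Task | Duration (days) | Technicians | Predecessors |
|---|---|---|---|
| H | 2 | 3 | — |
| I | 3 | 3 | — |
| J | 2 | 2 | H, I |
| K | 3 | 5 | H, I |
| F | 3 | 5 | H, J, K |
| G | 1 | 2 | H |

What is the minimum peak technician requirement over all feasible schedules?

Early-start (H@1, I@1, J@4, K@4, F@7, G@3) gives peak 7: d1:6  d2:6  d3:5  d4:7  d5:7  d6:5  d7:5  d8:5  d9:5  d10:0  d11:0.
Shift K→6, F→9.
Schedule H@1, I@1, J@4, K@6, F@9, G@3: d1:6  d2:6  d3:5  d4:2  d5:2  d6:5  d7:5  d8:5  d9:5  d10:5  d11:5 — peak 6.

6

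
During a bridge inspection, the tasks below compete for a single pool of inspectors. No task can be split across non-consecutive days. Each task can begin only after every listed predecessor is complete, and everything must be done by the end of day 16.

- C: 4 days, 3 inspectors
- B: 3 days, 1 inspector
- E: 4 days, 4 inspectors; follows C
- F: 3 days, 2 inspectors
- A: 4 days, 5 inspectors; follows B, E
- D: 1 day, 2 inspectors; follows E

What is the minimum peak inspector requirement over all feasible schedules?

5

Early-start (C@1, B@1, E@5, F@1, A@9, D@9) gives peak 7: d1:6  d2:6  d3:6  d4:3  d5:4  d6:4  d7:4  d8:4  d9:7  d10:5  d11:5  d12:5  d13:0  d14:0  d15:0  d16:0.
Shift F→9, A→12.
Schedule C@1, B@1, E@5, F@9, A@12, D@9: d1:4  d2:4  d3:4  d4:3  d5:4  d6:4  d7:4  d8:4  d9:4  d10:2  d11:2  d12:5  d13:5  d14:5  d15:5  d16:0 — peak 5.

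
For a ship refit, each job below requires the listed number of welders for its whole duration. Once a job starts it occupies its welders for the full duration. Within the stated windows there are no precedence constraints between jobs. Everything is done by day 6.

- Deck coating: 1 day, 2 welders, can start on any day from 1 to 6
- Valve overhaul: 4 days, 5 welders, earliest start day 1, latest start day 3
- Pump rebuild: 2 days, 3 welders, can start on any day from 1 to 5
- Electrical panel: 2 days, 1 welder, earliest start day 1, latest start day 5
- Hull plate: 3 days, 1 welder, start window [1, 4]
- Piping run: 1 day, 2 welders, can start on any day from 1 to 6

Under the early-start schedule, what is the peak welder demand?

Early-start schedule: Deck coating@1, Valve overhaul@1, Pump rebuild@1, Electrical panel@1, Hull plate@1, Piping run@1.
Load per day: day 1: 14, day 2: 10, day 3: 6, day 4: 5, day 5: 0, day 6: 0.
Peak is 14.

14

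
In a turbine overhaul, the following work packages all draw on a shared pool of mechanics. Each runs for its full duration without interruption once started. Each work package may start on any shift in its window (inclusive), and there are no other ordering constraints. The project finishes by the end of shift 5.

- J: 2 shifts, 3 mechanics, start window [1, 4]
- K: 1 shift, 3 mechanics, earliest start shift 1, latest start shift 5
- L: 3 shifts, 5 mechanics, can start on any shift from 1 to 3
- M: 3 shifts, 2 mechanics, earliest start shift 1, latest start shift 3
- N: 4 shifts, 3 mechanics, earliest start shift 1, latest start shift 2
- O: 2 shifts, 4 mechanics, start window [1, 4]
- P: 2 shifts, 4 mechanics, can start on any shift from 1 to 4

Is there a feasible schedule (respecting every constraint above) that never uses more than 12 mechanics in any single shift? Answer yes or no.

Schedule J@1, K@1, L@3, M@1, N@2, O@1, P@4: s1:12  s2:12  s3:10  s4:12  s5:12 — peak 12 ≤ 12.

yes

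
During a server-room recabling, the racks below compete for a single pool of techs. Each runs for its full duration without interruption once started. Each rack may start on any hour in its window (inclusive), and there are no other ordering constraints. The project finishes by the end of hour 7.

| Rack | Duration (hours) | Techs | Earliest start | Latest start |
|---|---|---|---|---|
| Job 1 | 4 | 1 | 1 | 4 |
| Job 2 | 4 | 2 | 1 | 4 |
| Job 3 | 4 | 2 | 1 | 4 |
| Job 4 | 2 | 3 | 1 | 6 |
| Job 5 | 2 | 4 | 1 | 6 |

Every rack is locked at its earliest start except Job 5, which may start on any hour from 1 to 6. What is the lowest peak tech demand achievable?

Job 5@1: h1:12  h2:12  h3:5  h4:5  h5:0  h6:0  h7:0 → peak 12
Job 5@2: h1:8  h2:12  h3:9  h4:5  h5:0  h6:0  h7:0 → peak 12
Job 5@3: h1:8  h2:8  h3:9  h4:9  h5:0  h6:0  h7:0 → peak 9
Job 5@4: h1:8  h2:8  h3:5  h4:9  h5:4  h6:0  h7:0 → peak 9
Job 5@5: h1:8  h2:8  h3:5  h4:5  h5:4  h6:4  h7:0 → peak 8
Job 5@6: h1:8  h2:8  h3:5  h4:5  h5:0  h6:4  h7:4 → peak 8
Best is Job 5@5, peak 8.

8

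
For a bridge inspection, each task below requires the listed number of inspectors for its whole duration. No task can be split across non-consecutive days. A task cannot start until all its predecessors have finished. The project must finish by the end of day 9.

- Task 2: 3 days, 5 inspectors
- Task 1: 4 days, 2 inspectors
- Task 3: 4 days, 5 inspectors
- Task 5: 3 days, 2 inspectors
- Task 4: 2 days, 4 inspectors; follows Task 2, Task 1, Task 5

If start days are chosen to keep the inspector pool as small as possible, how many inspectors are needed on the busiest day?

7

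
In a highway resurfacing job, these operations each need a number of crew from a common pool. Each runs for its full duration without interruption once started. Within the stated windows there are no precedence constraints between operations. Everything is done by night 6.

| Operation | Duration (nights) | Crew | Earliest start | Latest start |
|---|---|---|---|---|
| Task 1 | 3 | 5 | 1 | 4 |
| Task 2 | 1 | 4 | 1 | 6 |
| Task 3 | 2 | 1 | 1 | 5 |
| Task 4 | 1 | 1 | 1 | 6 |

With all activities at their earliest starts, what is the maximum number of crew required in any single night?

Early-start schedule: Task 1@1, Task 2@1, Task 3@1, Task 4@1.
Load per night: night 1: 11, night 2: 6, night 3: 5, night 4: 0, night 5: 0, night 6: 0.
Peak is 11.

11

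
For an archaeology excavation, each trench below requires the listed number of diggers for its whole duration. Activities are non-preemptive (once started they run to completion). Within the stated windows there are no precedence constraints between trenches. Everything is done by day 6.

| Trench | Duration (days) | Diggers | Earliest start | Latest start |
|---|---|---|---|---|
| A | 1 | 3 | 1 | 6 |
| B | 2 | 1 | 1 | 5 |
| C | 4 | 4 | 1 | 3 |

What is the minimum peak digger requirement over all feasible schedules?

Early-start (A@1, B@1, C@1) gives peak 8: d1:8  d2:5  d3:4  d4:4  d5:0  d6:0.
Shift C→3.
Schedule A@1, B@1, C@3: d1:4  d2:1  d3:4  d4:4  d5:4  d6:4 — peak 4.
Total digger-days = 21 over 6 days ⇒ peak ≥ ⌈21/6⌉ = 4, so 4 is optimal.

4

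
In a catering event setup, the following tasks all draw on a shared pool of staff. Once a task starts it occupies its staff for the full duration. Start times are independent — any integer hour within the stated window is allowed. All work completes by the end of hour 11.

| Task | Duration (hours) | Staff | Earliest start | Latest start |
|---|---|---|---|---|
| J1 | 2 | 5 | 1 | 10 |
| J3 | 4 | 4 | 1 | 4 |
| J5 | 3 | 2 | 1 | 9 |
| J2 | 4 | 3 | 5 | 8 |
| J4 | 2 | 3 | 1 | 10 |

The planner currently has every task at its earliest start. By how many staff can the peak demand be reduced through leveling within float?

8

Early-start peak: h1:14  h2:14  h3:6  h4:4  h5:3  h6:3  h7:3  h8:3  h9:0  h10:0  h11:0 ⇒ 14.
Leveled (J1@1, J3@3, J5@3, J2@7, J4@7): h1:5  h2:5  h3:6  h4:6  h5:6  h6:4  h7:6  h8:6  h9:3  h10:3  h11:0 ⇒ 6.
Reduction 14 − 6 = 8.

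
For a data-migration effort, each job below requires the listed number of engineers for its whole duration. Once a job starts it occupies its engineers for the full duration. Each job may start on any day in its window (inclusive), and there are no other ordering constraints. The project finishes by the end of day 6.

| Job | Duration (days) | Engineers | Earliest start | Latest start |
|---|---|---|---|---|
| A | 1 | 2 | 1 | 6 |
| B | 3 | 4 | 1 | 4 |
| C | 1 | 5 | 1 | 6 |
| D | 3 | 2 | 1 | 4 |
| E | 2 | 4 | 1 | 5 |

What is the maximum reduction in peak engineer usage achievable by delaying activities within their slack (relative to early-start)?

11

Early-start peak: d1:17  d2:10  d3:6  d4:0  d5:0  d6:0 ⇒ 17.
Leveled (A@1, B@1, C@6, D@2, E@4): d1:6  d2:6  d3:6  d4:6  d5:4  d6:5 ⇒ 6.
Reduction 17 − 6 = 11.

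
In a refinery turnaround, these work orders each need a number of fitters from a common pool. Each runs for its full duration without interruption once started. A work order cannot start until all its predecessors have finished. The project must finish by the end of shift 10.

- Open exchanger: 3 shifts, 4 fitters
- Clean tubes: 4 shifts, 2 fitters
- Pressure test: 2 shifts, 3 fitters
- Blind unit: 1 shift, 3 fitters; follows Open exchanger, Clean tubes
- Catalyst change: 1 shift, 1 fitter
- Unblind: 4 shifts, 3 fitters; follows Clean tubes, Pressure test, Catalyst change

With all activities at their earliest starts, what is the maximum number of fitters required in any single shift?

10

Early-start schedule: Open exchanger@1, Clean tubes@1, Pressure test@1, Blind unit@5, Catalyst change@1, Unblind@5.
Load per shift: shift 1: 10, shift 2: 9, shift 3: 6, shift 4: 2, shift 5: 6, shift 6: 3, shift 7: 3, shift 8: 3, shift 9: 0, shift 10: 0.
Peak is 10.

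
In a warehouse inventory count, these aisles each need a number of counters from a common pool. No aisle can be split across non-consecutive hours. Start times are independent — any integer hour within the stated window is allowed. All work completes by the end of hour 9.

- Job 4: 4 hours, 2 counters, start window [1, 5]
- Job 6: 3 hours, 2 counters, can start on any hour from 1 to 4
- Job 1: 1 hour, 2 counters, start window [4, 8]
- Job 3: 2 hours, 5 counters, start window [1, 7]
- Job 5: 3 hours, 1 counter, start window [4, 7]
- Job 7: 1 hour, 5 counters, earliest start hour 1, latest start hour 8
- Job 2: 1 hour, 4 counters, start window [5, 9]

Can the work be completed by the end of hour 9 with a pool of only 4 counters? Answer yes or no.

Total counter-hours = 38; over 9 hours the average is 38/9 > 4, so some hour must exceed 4.

no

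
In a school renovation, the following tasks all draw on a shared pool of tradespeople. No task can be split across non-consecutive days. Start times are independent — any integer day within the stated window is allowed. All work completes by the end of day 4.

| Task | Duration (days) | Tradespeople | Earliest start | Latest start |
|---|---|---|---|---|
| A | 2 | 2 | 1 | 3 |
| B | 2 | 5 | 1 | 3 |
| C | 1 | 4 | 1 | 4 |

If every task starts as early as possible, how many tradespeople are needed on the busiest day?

11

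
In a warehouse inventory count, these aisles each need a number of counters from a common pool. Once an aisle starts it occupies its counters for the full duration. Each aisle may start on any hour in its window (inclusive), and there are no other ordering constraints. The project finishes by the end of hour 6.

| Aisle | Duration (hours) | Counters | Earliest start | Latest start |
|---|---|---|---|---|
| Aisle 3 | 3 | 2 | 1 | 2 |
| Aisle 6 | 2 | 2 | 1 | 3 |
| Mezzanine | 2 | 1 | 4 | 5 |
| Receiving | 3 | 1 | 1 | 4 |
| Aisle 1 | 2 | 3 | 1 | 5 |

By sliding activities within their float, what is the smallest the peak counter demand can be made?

5

Early-start (Aisle 3@1, Aisle 6@1, Mezzanine@4, Receiving@1, Aisle 1@1) gives peak 8: h1:8  h2:8  h3:3  h4:1  h5:1  h6:0.
Shift Aisle 1→4.
Schedule Aisle 3@1, Aisle 6@1, Mezzanine@4, Receiving@1, Aisle 1@4: h1:5  h2:5  h3:3  h4:4  h5:4  h6:0 — peak 5.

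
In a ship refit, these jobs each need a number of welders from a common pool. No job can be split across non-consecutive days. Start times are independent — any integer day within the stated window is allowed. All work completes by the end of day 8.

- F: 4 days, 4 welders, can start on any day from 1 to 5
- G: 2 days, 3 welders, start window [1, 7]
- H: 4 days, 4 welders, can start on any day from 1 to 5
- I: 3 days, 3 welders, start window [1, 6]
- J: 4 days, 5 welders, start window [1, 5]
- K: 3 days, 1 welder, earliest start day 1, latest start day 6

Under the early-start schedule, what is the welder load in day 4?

13

At early start, day 4 has: F, H, J.
Demand: 4 + 4 + 5 = 13.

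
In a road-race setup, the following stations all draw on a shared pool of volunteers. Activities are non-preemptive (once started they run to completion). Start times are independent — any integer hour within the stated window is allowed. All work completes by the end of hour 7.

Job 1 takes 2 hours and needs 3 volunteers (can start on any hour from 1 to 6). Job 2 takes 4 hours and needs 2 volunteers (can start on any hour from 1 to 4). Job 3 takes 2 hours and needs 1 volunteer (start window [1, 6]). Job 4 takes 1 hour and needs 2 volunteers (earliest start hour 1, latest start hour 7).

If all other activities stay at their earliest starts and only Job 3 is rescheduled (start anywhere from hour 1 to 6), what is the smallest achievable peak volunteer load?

7

Job 3@1: h1:8  h2:6  h3:2  h4:2  h5:0  h6:0  h7:0 → peak 8
Job 3@2: h1:7  h2:6  h3:3  h4:2  h5:0  h6:0  h7:0 → peak 7
Job 3@3: h1:7  h2:5  h3:3  h4:3  h5:0  h6:0  h7:0 → peak 7
Job 3@4: h1:7  h2:5  h3:2  h4:3  h5:1  h6:0  h7:0 → peak 7
Job 3@5: h1:7  h2:5  h3:2  h4:2  h5:1  h6:1  h7:0 → peak 7
Job 3@6: h1:7  h2:5  h3:2  h4:2  h5:0  h6:1  h7:1 → peak 7
Best is Job 3@2, peak 7.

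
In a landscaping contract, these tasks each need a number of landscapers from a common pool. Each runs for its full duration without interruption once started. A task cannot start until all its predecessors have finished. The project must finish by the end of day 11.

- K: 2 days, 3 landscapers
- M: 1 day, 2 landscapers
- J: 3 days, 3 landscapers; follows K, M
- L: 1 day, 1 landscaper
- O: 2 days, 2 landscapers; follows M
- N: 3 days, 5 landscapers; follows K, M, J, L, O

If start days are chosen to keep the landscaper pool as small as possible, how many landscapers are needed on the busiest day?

5

Early-start (K@1, M@1, J@3, L@1, O@2, N@6) gives peak 6: d1:6  d2:5  d3:5  d4:3  d5:3  d6:5  d7:5  d8:5  d9:0  d10:0  d11:0.
Shift L→2, O→3.
Schedule K@1, M@1, J@3, L@2, O@3, N@6: d1:5  d2:4  d3:5  d4:5  d5:3  d6:5  d7:5  d8:5  d9:0  d10:0  d11:0 — peak 5.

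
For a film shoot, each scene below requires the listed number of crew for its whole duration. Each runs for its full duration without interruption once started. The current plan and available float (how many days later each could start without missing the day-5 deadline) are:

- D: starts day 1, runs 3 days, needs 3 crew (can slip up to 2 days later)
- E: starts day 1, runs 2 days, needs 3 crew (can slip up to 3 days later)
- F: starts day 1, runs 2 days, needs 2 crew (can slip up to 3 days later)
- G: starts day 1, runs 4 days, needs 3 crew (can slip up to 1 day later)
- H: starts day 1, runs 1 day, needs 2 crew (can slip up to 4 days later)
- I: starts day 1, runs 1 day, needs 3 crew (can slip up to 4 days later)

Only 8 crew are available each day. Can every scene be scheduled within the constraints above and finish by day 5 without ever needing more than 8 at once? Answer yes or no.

Schedule D@1, E@4, F@1, G@1, H@3, I@5: d1:8  d2:8  d3:8  d4:6  d5:6 — peak 8 ≤ 8.

yes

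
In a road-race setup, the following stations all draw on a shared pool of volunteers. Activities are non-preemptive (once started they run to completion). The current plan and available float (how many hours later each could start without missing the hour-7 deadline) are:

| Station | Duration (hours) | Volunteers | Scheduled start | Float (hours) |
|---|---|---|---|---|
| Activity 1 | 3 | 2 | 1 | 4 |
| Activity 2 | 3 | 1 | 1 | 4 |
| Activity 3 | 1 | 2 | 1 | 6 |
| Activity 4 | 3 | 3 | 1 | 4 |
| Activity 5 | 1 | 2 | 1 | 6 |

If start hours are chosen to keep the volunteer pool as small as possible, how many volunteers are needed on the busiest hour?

4

Early-start (Activity 1@1, Activity 2@1, Activity 3@1, Activity 4@1, Activity 5@1) gives peak 10: h1:10  h2:6  h3:6  h4:0  h5:0  h6:0  h7:0.
Shift Activity 3→4, Activity 4→5, Activity 5→4.
Schedule Activity 1@1, Activity 2@1, Activity 3@4, Activity 4@5, Activity 5@4: h1:3  h2:3  h3:3  h4:4  h5:3  h6:3  h7:3 — peak 4.
Total volunteer-hours = 22 over 7 hours ⇒ peak ≥ ⌈22/7⌉ = 4, so 4 is optimal.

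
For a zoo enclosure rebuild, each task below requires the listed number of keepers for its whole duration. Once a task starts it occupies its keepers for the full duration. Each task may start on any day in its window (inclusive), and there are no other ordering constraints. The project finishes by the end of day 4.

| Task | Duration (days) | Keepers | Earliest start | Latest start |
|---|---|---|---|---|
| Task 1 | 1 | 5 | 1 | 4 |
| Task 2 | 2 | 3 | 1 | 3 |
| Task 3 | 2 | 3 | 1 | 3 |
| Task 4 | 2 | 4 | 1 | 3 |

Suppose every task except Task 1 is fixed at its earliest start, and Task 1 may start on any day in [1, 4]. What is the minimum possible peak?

Task 1@1: d1:15  d2:10  d3:0  d4:0 → peak 15
Task 1@2: d1:10  d2:15  d3:0  d4:0 → peak 15
Task 1@3: d1:10  d2:10  d3:5  d4:0 → peak 10
Task 1@4: d1:10  d2:10  d3:0  d4:5 → peak 10
Best is Task 1@3, peak 10.

10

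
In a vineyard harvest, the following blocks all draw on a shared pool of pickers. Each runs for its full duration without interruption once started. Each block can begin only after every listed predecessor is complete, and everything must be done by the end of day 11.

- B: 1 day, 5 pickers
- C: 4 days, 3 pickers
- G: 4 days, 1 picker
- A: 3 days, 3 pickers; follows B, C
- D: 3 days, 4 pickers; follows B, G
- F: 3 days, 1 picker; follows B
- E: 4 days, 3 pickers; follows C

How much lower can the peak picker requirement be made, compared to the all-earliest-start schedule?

3

Early-start peak: d1:9  d2:5  d3:5  d4:5  d5:10  d6:10  d7:10  d8:3  d9:0  d10:0  d11:0 ⇒ 10.
Leveled (B@1, C@2, G@1, A@6, D@5, F@2, E@8): d1:6  d2:5  d3:5  d4:5  d5:7  d6:7  d7:7  d8:6  d9:3  d10:3  d11:3 ⇒ 7.
Reduction 10 − 7 = 3.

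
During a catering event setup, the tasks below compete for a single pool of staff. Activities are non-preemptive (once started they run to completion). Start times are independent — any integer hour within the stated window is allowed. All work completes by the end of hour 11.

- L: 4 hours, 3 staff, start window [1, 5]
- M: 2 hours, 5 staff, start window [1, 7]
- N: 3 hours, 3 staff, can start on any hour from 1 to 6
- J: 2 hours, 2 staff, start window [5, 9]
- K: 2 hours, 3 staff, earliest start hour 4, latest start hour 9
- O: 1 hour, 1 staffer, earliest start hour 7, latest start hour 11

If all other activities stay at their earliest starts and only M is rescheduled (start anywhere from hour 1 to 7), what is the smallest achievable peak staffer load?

6

M@1: h1:11  h2:11  h3:6  h4:6  h5:5  h6:2  h7:1  h8:0  h9:0  h10:0  h11:0 → peak 11
M@2: h1:6  h2:11  h3:11  h4:6  h5:5  h6:2  h7:1  h8:0  h9:0  h10:0  h11:0 → peak 11
M@3: h1:6  h2:6  h3:11  h4:11  h5:5  h6:2  h7:1  h8:0  h9:0  h10:0  h11:0 → peak 11
M@4: h1:6  h2:6  h3:6  h4:11  h5:10  h6:2  h7:1  h8:0  h9:0  h10:0  h11:0 → peak 11
M@5: h1:6  h2:6  h3:6  h4:6  h5:10  h6:7  h7:1  h8:0  h9:0  h10:0  h11:0 → peak 10
M@6: h1:6  h2:6  h3:6  h4:6  h5:5  h6:7  h7:6  h8:0  h9:0  h10:0  h11:0 → peak 7
M@7: h1:6  h2:6  h3:6  h4:6  h5:5  h6:2  h7:6  h8:5  h9:0  h10:0  h11:0 → peak 6
Best is M@7, peak 6.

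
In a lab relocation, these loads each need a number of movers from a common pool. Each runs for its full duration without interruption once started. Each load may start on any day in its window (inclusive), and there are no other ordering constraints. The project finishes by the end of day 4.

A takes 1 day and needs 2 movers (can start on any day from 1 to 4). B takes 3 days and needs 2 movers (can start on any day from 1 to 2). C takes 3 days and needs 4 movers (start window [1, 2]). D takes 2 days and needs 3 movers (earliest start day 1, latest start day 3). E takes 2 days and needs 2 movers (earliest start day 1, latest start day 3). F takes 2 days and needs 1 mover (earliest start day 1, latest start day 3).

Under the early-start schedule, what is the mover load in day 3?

At early start, day 3 has: B, C.
Demand: 2 + 4 = 6.

6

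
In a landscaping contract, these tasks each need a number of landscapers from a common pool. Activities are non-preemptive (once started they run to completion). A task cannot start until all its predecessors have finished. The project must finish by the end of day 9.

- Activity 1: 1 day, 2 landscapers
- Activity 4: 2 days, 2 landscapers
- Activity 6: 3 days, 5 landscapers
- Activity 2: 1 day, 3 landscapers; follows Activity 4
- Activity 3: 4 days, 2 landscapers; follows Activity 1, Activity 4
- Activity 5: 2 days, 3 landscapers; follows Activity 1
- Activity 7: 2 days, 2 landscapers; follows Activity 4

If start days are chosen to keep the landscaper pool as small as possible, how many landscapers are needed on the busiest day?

5

Early-start (Activity 1@1, Activity 4@1, Activity 6@1, Activity 2@3, Activity 3@3, Activity 5@2, Activity 7@3) gives peak 15: d1:9  d2:10  d3:15  d4:4  d5:2  d6:2  d7:0  d8:0  d9:0.
Shift Activity 6→7, Activity 2→4, Activity 7→5.
Schedule Activity 1@1, Activity 4@1, Activity 6@7, Activity 2@4, Activity 3@3, Activity 5@2, Activity 7@5: d1:4  d2:5  d3:5  d4:5  d5:4  d6:4  d7:5  d8:5  d9:5 — peak 5.
Total landscaper-days = 42 over 9 days ⇒ peak ≥ ⌈42/9⌉ = 5, so 5 is optimal.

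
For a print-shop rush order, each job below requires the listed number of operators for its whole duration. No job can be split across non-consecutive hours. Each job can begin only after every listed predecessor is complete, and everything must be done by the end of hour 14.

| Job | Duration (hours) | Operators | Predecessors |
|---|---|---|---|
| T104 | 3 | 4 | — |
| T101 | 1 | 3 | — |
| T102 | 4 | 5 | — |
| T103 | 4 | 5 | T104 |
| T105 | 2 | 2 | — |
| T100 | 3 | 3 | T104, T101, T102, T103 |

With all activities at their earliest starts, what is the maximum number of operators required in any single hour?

14

Early-start schedule: T104@1, T101@1, T102@1, T103@4, T105@1, T100@8.
Load per hour: hour 1: 14, hour 2: 11, hour 3: 9, hour 4: 10, hour 5: 5, hour 6: 5, hour 7: 5, hour 8: 3, hour 9: 3, hour 10: 3, hour 11: 0, hour 12: 0, hour 13: 0, hour 14: 0.
Peak is 14.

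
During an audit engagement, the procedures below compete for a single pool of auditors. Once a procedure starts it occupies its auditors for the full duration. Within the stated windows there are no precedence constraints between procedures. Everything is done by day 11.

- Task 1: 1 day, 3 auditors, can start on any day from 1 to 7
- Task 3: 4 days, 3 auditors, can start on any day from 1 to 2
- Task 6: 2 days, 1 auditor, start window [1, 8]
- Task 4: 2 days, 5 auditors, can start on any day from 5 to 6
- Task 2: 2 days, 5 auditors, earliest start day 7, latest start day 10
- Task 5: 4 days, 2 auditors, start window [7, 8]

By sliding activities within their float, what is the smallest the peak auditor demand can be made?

Schedule Task 1@1, Task 3@1, Task 6@1, Task 4@5, Task 2@7, Task 5@7: d1:7  d2:4  d3:3  d4:3  d5:5  d6:5  d7:7  d8:7  d9:2  d10:2  d11:0 — peak 7.

7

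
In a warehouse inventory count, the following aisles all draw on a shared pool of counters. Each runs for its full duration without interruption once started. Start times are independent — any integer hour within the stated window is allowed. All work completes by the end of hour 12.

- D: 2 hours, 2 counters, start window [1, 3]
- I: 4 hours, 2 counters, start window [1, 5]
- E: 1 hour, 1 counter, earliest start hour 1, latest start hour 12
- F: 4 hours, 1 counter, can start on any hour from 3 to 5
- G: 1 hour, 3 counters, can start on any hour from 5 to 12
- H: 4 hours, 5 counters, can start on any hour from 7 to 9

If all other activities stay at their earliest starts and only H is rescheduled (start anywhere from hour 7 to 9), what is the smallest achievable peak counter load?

H@7: h1:5  h2:4  h3:3  h4:3  h5:4  h6:1  h7:5  h8:5  h9:5  h10:5  h11:0  h12:0 → peak 5
H@8: h1:5  h2:4  h3:3  h4:3  h5:4  h6:1  h7:0  h8:5  h9:5  h10:5  h11:5  h12:0 → peak 5
H@9: h1:5  h2:4  h3:3  h4:3  h5:4  h6:1  h7:0  h8:0  h9:5  h10:5  h11:5  h12:5 → peak 5
Best is H@7, peak 5.

5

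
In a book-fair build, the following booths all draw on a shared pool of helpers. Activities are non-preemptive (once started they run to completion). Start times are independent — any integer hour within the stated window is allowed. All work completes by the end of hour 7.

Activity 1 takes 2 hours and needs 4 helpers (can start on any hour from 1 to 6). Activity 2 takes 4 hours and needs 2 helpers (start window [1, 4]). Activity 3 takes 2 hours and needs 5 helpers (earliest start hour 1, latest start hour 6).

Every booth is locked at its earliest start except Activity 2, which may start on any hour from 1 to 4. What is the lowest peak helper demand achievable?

9

Activity 2@1: h1:11  h2:11  h3:2  h4:2  h5:0  h6:0  h7:0 → peak 11
Activity 2@2: h1:9  h2:11  h3:2  h4:2  h5:2  h6:0  h7:0 → peak 11
Activity 2@3: h1:9  h2:9  h3:2  h4:2  h5:2  h6:2  h7:0 → peak 9
Activity 2@4: h1:9  h2:9  h3:0  h4:2  h5:2  h6:2  h7:2 → peak 9
Best is Activity 2@3, peak 9.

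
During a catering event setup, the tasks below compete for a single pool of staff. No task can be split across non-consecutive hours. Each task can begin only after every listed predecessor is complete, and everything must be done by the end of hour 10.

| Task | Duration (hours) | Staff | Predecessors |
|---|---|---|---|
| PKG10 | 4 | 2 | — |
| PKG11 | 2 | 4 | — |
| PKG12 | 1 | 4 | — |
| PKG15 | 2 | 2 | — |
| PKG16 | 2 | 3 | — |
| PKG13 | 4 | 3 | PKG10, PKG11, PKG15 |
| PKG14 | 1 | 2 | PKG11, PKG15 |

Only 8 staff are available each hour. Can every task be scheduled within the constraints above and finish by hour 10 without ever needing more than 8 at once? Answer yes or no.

Schedule PKG10@1, PKG11@1, PKG12@3, PKG15@4, PKG16@5, PKG13@6, PKG14@7: h1:6  h2:6  h3:6  h4:4  h5:5  h6:6  h7:5  h8:3  h9:3  h10:0 — peak 6 ≤ 8.

yes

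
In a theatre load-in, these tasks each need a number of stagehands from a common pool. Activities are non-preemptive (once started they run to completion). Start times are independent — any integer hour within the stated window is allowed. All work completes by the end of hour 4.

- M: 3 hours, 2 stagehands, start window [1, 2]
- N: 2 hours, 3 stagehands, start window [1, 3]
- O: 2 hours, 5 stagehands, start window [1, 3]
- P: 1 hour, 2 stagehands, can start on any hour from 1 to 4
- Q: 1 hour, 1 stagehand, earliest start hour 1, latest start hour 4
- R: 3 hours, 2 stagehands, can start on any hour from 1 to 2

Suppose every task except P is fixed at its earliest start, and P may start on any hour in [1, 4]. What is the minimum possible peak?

13

P@1: h1:15  h2:12  h3:4  h4:0 → peak 15
P@2: h1:13  h2:14  h3:4  h4:0 → peak 14
P@3: h1:13  h2:12  h3:6  h4:0 → peak 13
P@4: h1:13  h2:12  h3:4  h4:2 → peak 13
Best is P@3, peak 13.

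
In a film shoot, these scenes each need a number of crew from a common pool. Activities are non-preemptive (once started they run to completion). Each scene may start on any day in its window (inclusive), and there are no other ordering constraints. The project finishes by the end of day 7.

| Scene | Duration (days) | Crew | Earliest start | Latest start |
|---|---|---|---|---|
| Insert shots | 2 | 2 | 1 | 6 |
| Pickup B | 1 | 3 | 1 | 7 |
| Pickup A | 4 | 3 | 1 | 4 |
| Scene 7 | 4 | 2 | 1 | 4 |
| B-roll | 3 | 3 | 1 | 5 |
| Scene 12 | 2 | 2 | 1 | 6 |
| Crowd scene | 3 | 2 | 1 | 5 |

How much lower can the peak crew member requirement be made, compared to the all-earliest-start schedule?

Early-start peak: d1:17  d2:14  d3:10  d4:5  d5:0  d6:0  d7:0 ⇒ 17.
Leveled (Insert shots@1, Pickup B@3, Pickup A@1, Scene 7@4, B-roll@5, Scene 12@1, Crowd scene@4): d1:7  d2:7  d3:6  d4:7  d5:7  d6:7  d7:5 ⇒ 7.
Reduction 17 − 7 = 10.

10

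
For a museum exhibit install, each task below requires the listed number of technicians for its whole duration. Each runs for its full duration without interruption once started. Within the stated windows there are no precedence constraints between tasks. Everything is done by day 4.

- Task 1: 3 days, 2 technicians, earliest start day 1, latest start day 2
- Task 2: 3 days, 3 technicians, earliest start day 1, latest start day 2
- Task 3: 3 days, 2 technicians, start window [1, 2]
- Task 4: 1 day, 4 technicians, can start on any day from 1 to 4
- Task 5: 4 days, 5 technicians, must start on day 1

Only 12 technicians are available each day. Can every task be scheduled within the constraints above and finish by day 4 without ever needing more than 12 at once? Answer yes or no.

Schedule Task 1@1, Task 2@1, Task 3@1, Task 4@4, Task 5@1: d1:12  d2:12  d3:12  d4:9 — peak 12 ≤ 12.

yes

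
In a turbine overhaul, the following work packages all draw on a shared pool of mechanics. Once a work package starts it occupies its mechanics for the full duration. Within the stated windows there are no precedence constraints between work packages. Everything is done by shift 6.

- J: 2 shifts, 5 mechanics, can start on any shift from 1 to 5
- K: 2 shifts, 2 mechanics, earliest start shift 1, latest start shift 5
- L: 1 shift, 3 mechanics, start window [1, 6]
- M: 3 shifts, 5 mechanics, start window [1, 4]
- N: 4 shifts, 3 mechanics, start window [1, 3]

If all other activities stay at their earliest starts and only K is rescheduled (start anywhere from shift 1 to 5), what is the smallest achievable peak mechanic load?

K@1: s1:18  s2:15  s3:8  s4:3  s5:0  s6:0 → peak 18
K@2: s1:16  s2:15  s3:10  s4:3  s5:0  s6:0 → peak 16
K@3: s1:16  s2:13  s3:10  s4:5  s5:0  s6:0 → peak 16
K@4: s1:16  s2:13  s3:8  s4:5  s5:2  s6:0 → peak 16
K@5: s1:16  s2:13  s3:8  s4:3  s5:2  s6:2 → peak 16
Best is K@2, peak 16.

16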